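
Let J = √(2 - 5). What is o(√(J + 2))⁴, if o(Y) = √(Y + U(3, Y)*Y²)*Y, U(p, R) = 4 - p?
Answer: (1 + √(2 + I*√3))²*(2 + I*√3)³ ≈ -105.2 + 65.597*I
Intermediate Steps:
J = I*√3 (J = √(-3) = I*√3 ≈ 1.732*I)
o(Y) = Y*√(Y + Y²) (o(Y) = √(Y + (4 - 1*3)*Y²)*Y = √(Y + (4 - 3)*Y²)*Y = √(Y + 1*Y²)*Y = √(Y + Y²)*Y = Y*√(Y + Y²))
o(√(J + 2))⁴ = (√(I*√3 + 2)*√(√(I*√3 + 2)*(1 + √(I*√3 + 2))))⁴ = (√(2 + I*√3)*√(√(2 + I*√3)*(1 + √(2 + I*√3))))⁴ = (√(√(2 + I*√3)*(1 + √(2 + I*√3)))*√(2 + I*√3))⁴ = (1 + √(2 + I*√3))²*(2 + I*√3)³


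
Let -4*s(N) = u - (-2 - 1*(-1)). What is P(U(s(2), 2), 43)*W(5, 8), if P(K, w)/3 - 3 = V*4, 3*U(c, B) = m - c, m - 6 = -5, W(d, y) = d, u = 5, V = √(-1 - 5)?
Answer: 45 + 60*I*√6 ≈ 45.0 + 146.97*I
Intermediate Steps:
V = I*√6 (V = √(-6) = I*√6 ≈ 2.4495*I)
m = 1 (m = 6 - 5 = 1)
s(N) = -3/2 (s(N) = -(5 - (-2 - 1*(-1)))/4 = -(5 - (-2 + 1))/4 = -(5 - 1*(-1))/4 = -(5 + 1)/4 = -¼*6 = -3/2)
U(c, B) = ⅓ - c/3 (U(c, B) = (1 - c)/3 = ⅓ - c/3)
P(K, w) = 9 + 12*I*√6 (P(K, w) = 9 + 3*((I*√6)*4) = 9 + 3*(4*I*√6) = 9 + 12*I*√6)
P(U(s(2), 2), 43)*W(5, 8) = (9 + 12*I*√6)*5 = 45 + 60*I*√6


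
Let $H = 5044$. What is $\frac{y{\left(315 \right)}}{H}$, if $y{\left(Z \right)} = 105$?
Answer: $\frac{105}{5044} \approx 0.020817$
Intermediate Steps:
$\frac{y{\left(315 \right)}}{H} = \frac{105}{5044}$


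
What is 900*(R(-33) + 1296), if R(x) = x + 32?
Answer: 1165500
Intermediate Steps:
R(x) = 32 + x
900*(R(-33) + 1296) = 900*((32 - 33) + 1296) = 900*(-1 + 1296) = 900*1295 = 1165500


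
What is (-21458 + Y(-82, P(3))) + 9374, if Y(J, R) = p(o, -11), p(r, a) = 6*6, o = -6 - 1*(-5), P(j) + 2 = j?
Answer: -12048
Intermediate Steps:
P(j) = -2 + j
o = -1 (o = -6 + 5 = -1)
p(r, a) = 36
Y(J, R) = 36
(-21458 + Y(-82, P(3))) + 9374 = (-21458 + 36) + 9374 = -21422 + 9374 = -12048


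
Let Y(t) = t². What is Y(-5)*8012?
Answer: 200300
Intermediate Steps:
Y(-5)*8012 = (-5)²*8012 = 25*8012 = 200300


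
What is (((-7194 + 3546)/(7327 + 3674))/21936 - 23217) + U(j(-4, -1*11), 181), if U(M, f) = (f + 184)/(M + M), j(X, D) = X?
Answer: -49242882935/2116824 ≈ -23263.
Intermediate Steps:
U(M, f) = (184 + f)/(2*M) (U(M, f) = (184 + f)/((2*M)) = (184 + f)*(1/(2*M)) = (184 + f)/(2*M))
(((-7194 + 3546)/(7327 + 3674))/21936 - 23217) + U(j(-4, -1*11), 181) = (((-7194 + 3546)/(7327 + 3674))/21936 - 23217) + (½)*(184 + 181)/(-4) = (-3648/11001*(1/21936) - 23217) + (½)*(-¼)*365 = (-3648*1/11001*(1/21936) - 23217) - 365/8 = (-64/193*1/21936 - 23217) - 365/8 = (-4/264603 - 23217) - 365/8 = -6143287855/264603 - 365/8 = -49242882935/2116824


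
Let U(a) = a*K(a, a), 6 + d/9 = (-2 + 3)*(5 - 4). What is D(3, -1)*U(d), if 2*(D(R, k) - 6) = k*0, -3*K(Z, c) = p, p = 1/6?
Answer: 15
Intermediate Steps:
p = ⅙ (p = 1*(⅙) = ⅙ ≈ 0.16667)
K(Z, c) = -1/18 (K(Z, c) = -⅓*⅙ = -1/18)
D(R, k) = 6 (D(R, k) = 6 + (k*0)/2 = 6 + (½)*0 = 6 + 0 = 6)
d = -45 (d = -54 + 9*((-2 + 3)*(5 - 4)) = -54 + 9*(1*1) = -54 + 9*1 = -54 + 9 = -45)
U(a) = -a/18 (U(a) = a*(-1/18) = -a/18)
D(3, -1)*U(d) = 6*(-1/18*(-45)) = 6*(5/2) = 15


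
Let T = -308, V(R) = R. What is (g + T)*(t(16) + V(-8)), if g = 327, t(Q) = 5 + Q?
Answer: 247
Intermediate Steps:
(g + T)*(t(16) + V(-8)) = (327 - 308)*((5 + 16) - 8) = 19*(21 - 8) = 19*13 = 247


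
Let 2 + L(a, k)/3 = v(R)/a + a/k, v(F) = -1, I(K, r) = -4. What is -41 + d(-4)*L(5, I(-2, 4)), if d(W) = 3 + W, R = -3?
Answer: -613/20 ≈ -30.650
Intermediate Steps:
L(a, k) = -6 - 3/a + 3*a/k (L(a, k) = -6 + 3*(-1/a + a/k) = -6 + (-3/a + 3*a/k) = -6 - 3/a + 3*a/k)
-41 + d(-4)*L(5, I(-2, 4)) = -41 + (3 - 4)*(-6 - 3/5 + 3*5/(-4)) = -41 - (-6 - 3*1/5 + 3*5*(-1/4)) = -41 - (-6 - 3/5 - 15/4) = -41 - 1*(-207/20) = -41 + 207/20 = -613/20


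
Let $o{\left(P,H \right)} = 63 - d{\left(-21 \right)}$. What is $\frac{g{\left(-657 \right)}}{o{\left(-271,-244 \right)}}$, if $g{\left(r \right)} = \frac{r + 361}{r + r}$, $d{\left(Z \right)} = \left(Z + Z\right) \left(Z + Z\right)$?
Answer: $- \frac{148}{1117557} \approx -0.00013243$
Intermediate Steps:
$d{\left(Z \right)} = 4 Z^{2}$ ($d{\left(Z \right)} = 2 Z 2 Z = 4 Z^{2}$)
$g{\left(r \right)} = \frac{361 + r}{2 r}$
$o{\left(P,H \right)} = -1701$ ($o{\left(P,H \right)} = 63 - 4 \left(-21\right)^{2} = 63 - 4 \cdot 441 = 63 - 1764 = -1701$)
$\frac{g{\left(-657 \right)}}{o{\left(-271,-244 \right)}} = \frac{\frac{1}{2} \frac{1}{-657} \left(361 - 657\right)}{-1701} = \frac{1}{2} \left(- \frac{1}{657}\right) \left(-296\right) \left(- \frac{1}{1701}\right) = \frac{148}{657} \left(- \frac{1}{1701}\right) = - \frac{148}{1117557}$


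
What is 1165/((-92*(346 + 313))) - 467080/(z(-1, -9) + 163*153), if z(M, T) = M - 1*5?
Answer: -28347173185/1511637924 ≈ -18.753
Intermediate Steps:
z(M, T) = -5 + M (z(M, T) = M - 5 = -5 + M)
1165/((-92*(346 + 313))) - 467080/(z(-1, -9) + 163*153) = 1165/((-92*(346 + 313))) - 467080/((-5 - 1) + 163*153) = 1165/((-92*659)) - 467080/(-6 + 24939) = 1165/(-60628) - 467080/24933 = 1165*(-1/60628) - 467080*1/24933 = -1165/60628 - 467080/24933 = -28347173185/1511637924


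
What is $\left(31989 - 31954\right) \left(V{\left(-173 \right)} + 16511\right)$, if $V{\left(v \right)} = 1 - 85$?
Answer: $574945$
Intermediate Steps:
$V{\left(v \right)} = -84$
$\left(31989 - 31954\right) \left(V{\left(-173 \right)} + 16511\right) = \left(31989 - 31954\right) \left(-84 + 16511\right) = 35 \cdot 16427 = 574945$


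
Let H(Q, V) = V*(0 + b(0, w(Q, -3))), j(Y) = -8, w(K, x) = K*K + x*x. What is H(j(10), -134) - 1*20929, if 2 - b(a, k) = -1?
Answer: -21331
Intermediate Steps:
w(K, x) = K**2 + x**2
b(a, k) = 3 (b(a, k) = 2 - 1*(-1) = 2 + 1 = 3)
H(Q, V) = 3*V (H(Q, V) = V*(0 + 3) = V*3 = 3*V)
H(j(10), -134) - 1*20929 = 3*(-134) - 1*20929 = -402 - 20929 = -21331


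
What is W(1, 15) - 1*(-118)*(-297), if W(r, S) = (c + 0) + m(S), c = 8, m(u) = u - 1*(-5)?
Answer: -35018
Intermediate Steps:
m(u) = 5 + u (m(u) = u + 5 = 5 + u)
W(r, S) = 13 + S (W(r, S) = (8 + 0) + (5 + S) = 8 + (5 + S) = 13 + S)
W(1, 15) - 1*(-118)*(-297) = (13 + 15) - 1*(-118)*(-297) = 28 + 118*(-297) = 28 - 35046 = -35018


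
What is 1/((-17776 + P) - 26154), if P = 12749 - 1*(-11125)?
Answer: -1/20056 ≈ -4.9860e-5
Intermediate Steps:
P = 23874 (P = 12749 + 11125 = 23874)
1/((-17776 + P) - 26154) = 1/((-17776 + 23874) - 26154) = 1/(6098 - 26154) = 1/(-20056) = -1/20056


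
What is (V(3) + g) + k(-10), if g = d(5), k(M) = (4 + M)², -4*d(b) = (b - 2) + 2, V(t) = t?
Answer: 151/4 ≈ 37.750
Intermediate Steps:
d(b) = -b/4 (d(b) = -((b - 2) + 2)/4 = -((-2 + b) + 2)/4 = -b/4)
g = -5/4 (g = -¼*5 = -5/4 ≈ -1.2500)
(V(3) + g) + k(-10) = (3 - 5/4) + (4 - 10)² = 7/4 + (-6)² = 7/4 + 36 = 151/4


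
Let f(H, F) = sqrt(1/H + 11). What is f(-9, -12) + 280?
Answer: 280 + 7*sqrt(2)/3 ≈ 283.30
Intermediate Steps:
f(H, F) = sqrt(11 + 1/H)
f(-9, -12) + 280 = sqrt(11 + 1/(-9)) + 280 = sqrt(11 - 1/9) + 280 = sqrt(98/9) + 280 = 7*sqrt(2)/3 + 280 = 280 + 7*sqrt(2)/3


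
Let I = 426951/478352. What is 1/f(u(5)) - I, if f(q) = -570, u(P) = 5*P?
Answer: -17417173/19475760 ≈ -0.89430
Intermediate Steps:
I = 60993/68336 (I = 426951*(1/478352) = 60993/68336 ≈ 0.89255)
1/f(u(5)) - I = 1/(-570) - 1*60993/68336 = -1/570 - 60993/68336 = -17417173/19475760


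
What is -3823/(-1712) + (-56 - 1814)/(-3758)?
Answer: 8784137/3216848 ≈ 2.7307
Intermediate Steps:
-3823/(-1712) + (-56 - 1814)/(-3758) = -3823*(-1/1712) - 1870*(-1/3758) = 3823/1712 + 935/1879 = 8784137/3216848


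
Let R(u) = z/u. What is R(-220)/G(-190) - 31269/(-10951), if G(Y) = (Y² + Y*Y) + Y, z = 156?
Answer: 123842010861/43371983050 ≈ 2.8553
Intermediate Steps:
R(u) = 156/u
G(Y) = Y + 2*Y² (G(Y) = (Y² + Y²) + Y = 2*Y² + Y = Y + 2*Y²)
R(-220)/G(-190) - 31269/(-10951) = (156/(-220))/((-190*(1 + 2*(-190)))) - 31269/(-10951) = (156*(-1/220))/((-190*(1 - 380))) - 31269*(-1/10951) = -39/(55*((-190*(-379)))) + 31269/10951 = -39/55/72010 + 31269/10951 = -39/55*1/72010 + 31269/10951 = -39/3960550 + 31269/10951 = 123842010861/43371983050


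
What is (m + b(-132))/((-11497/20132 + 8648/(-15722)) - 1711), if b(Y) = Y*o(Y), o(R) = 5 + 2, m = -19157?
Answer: 453995987116/38708038751 ≈ 11.729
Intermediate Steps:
o(R) = 7
b(Y) = 7*Y (b(Y) = Y*7 = 7*Y)
(m + b(-132))/((-11497/20132 + 8648/(-15722)) - 1711) = (-19157 + 7*(-132))/((-11497/20132 + 8648/(-15722)) - 1711) = (-19157 - 924)/((-11497*1/20132 + 8648*(-1/15722)) - 1711) = -20081/((-11497/20132 - 4324/7861) - 1711) = -20081/(-25346955/22608236 - 1711) = -20081/(-38708038751/22608236) = -20081*(-22608236/38708038751) = 453995987116/38708038751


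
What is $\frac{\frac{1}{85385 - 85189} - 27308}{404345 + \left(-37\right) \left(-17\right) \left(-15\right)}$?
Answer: $- \frac{5352367}{77402360} \approx -0.06915$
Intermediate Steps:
$\frac{\frac{1}{85385 - 85189} - 27308}{404345 + \left(-37\right) \left(-17\right) \left(-15\right)} = \frac{\frac{1}{196} - 27308}{404345 + 629 \left(-15\right)} = \frac{\frac{1}{196} - 27308}{404345 - 9435} = - \frac{5352367}{196 \cdot 394910} = \left(- \frac{5352367}{196}\right) \frac{1}{394910} = - \frac{5352367}{77402360}$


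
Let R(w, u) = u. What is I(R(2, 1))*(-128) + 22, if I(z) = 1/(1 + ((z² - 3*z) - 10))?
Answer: 370/11 ≈ 33.636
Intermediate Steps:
I(z) = 1/(-9 + z² - 3*z) (I(z) = 1/(1 + (-10 + z² - 3*z)) = 1/(-9 + z² - 3*z))
I(R(2, 1))*(-128) + 22 = -128/(-9 + 1² - 3*1) + 22 = -128/(-9 + 1 - 3) + 22 = -128/(-11) + 22 = -1/11*(-128) + 22 = 128/11 + 22 = 370/11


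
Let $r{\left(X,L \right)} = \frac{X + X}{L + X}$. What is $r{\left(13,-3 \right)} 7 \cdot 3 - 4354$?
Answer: $- \frac{21497}{5} \approx -4299.4$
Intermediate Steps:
$r{\left(X,L \right)} = \frac{2 X}{L + X}$
$r{\left(13,-3 \right)} 7 \cdot 3 - 4354 = 2 \cdot 13 \frac{1}{-3 + 13} \cdot 7 \cdot 3 - 4354 = 2 \cdot 13 \cdot \frac{1}{10} \cdot 21 - 4354 = \frac{13}{5} \cdot 21 - 4354 = \frac{273}{5} - 4354 = - \frac{21497}{5}$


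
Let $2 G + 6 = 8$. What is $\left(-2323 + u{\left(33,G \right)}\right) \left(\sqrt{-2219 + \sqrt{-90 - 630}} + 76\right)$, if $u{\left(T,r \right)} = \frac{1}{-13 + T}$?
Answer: $- \frac{882721}{5} - \frac{46459 \sqrt{-2219 + 12 i \sqrt{5}}}{20} \approx -1.7721 \cdot 10^{5} - 1.0943 \cdot 10^{5} i$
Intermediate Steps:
$G = 1$ ($G = -3 + \frac{1}{2} \cdot 8 = -3 + 4 = 1$)
$\left(-2323 + u{\left(33,G \right)}\right) \left(\sqrt{-2219 + \sqrt{-90 - 630}} + 76\right) = \left(-2323 + \frac{1}{-13 + 33}\right) \left(\sqrt{-2219 + \sqrt{-90 - 630}} + 76\right) = \left(-2323 + \frac{1}{20}\right) \left(\sqrt{-2219 + \sqrt{-720}} + 76\right) = \left(-2323 + \frac{1}{20}\right) \left(\sqrt{-2219 + 12 i \sqrt{5}} + 76\right) = - \frac{46459 \left(76 + \sqrt{-2219 + 12 i \sqrt{5}}\right)}{20} = - \frac{882721}{5} - \frac{46459 \sqrt{-2219 + 12 i \sqrt{5}}}{20}$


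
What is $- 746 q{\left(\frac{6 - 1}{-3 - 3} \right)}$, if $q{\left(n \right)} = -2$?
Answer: $1492$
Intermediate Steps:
$- 746 q{\left(\frac{6 - 1}{-3 - 3} \right)} = \left(-746\right) \left(-2\right) = 1492$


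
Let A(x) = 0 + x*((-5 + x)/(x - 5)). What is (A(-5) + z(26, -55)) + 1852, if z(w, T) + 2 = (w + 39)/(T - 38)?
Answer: 171520/93 ≈ 1844.3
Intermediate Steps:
z(w, T) = -2 + (39 + w)/(-38 + T) (z(w, T) = -2 + (w + 39)/(T - 38) = -2 + (39 + w)/(-38 + T))
A(x) = x (A(x) = 0 + x*((-5 + x)/(-5 + x)) = 0 + x*1 = 0 + x = x)
(A(-5) + z(26, -55)) + 1852 = (-5 + (115 + 26 - 2*(-55))/(-38 - 55)) + 1852 = (-5 + (115 + 26 + 110)/(-93)) + 1852 = (-5 - 1/93*251) + 1852 = (-5 - 251/93) + 1852 = -716/93 + 1852 = 171520/93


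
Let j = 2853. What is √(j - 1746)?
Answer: 3*√123 ≈ 33.272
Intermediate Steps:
√(j - 1746) = √(2853 - 1746) = √1107 = 3*√123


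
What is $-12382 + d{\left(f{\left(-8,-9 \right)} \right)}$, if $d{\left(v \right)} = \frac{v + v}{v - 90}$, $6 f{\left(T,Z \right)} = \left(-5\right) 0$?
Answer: $-12382$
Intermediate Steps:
$f{\left(T,Z \right)} = 0$ ($f{\left(T,Z \right)} = \frac{\left(-5\right) 0}{6} = \frac{1}{6} \cdot 0 = 0$)
$d{\left(v \right)} = \frac{2 v}{-90 + v}$
$-12382 + d{\left(f{\left(-8,-9 \right)} \right)} = -12382 + 2 \cdot 0 \frac{1}{-90 + 0} = -12382 + 2 \cdot 0 \frac{1}{-90} = -12382 + 2 \cdot 0 \left(- \frac{1}{90}\right) = -12382 + 0 = -12382$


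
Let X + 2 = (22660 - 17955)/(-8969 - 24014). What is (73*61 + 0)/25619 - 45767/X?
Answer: 38673039625822/1810520349 ≈ 21360.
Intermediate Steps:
X = -70671/32983 (X = -2 + (22660 - 17955)/(-8969 - 24014) = -2 + 4705/(-32983) = -2 + 4705*(-1/32983) = -2 - 4705/32983 = -70671/32983 ≈ -2.1427)
(73*61 + 0)/25619 - 45767/X = (73*61 + 0)/25619 - 45767/(-70671/32983) = (4453 + 0)*(1/25619) - 45767*(-32983/70671) = 4453*(1/25619) + 1509532961/70671 = 4453/25619 + 1509532961/70671 = 38673039625822/1810520349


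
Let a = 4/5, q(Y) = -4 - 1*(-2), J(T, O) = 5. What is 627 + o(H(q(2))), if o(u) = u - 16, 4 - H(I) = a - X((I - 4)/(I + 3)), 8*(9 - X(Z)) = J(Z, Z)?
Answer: 24903/40 ≈ 622.58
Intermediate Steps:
q(Y) = -2 (q(Y) = -4 + 2 = -2)
X(Z) = 67/8 (X(Z) = 9 - 1/8*5 = 9 - 5/8 = 67/8)
a = 4/5 (a = 4*(1/5) = 4/5 ≈ 0.80000)
H(I) = 463/40 (H(I) = 4 - (4/5 - 1*67/8) = 4 - (4/5 - 67/8) = 4 - 1*(-303/40) = 4 + 303/40 = 463/40)
o(u) = -16 + u
627 + o(H(q(2))) = 627 + (-16 + 463/40) = 627 - 177/40 = 24903/40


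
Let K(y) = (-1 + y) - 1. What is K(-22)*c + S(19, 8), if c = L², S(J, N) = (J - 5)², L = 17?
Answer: -6740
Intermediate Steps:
K(y) = -2 + y
S(J, N) = (-5 + J)²
c = 289 (c = 17² = 289)
K(-22)*c + S(19, 8) = (-2 - 22)*289 + (-5 + 19)² = -24*289 + 14² = -6936 + 196 = -6740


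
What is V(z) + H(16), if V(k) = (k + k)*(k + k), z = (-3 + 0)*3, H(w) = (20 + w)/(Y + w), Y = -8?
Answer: 657/2 ≈ 328.50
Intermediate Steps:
H(w) = (20 + w)/(-8 + w)
z = -9 (z = -3*3 = -9)
V(k) = 4*k² (V(k) = (2*k)*(2*k) = 4*k²)
V(z) + H(16) = 4*(-9)² + (20 + 16)/(-8 + 16) = 4*81 + 36/8 = 324 + (⅛)*36 = 324 + 9/2 = 657/2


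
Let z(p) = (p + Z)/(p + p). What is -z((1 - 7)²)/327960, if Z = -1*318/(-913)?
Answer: -5531/3593129760 ≈ -1.5393e-6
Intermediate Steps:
Z = 318/913 (Z = -318*(-1/913) = 318/913 ≈ 0.34830)
z(p) = (318/913 + p)/(2*p) (z(p) = (p + 318/913)/(p + p) = (318/913 + p)/((2*p)) = (318/913 + p)*(1/(2*p)) = (318/913 + p)/(2*p))
-z((1 - 7)²)/327960 = -(318 + 913*(1 - 7)²)/(1826*((1 - 7)²))/327960 = -(318 + 913*(-6)²)/(1826*((-6)²))/327960 = -(1/1826)*(318 + 913*36)/36/327960 = -(1/1826)*(1/36)*(318 + 32868)/327960 = -(1/1826)*(1/36)*33186/327960 = -5531/(10956*327960) = -1*5531/3593129760 = -5531/3593129760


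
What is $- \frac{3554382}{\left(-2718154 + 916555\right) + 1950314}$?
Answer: $- \frac{3554382}{148715} \approx -23.901$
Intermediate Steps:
$- \frac{3554382}{\left(-2718154 + 916555\right) + 1950314} = - \frac{3554382}{-1801599 + 1950314} = - \frac{3554382}{148715}$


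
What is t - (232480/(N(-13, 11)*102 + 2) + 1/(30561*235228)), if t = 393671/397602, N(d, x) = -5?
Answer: 27747131140285170917/60500311092663372 ≈ 458.63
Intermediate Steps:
t = 393671/397602 (t = 393671*(1/397602) = 393671/397602 ≈ 0.99011)
t - (232480/(N(-13, 11)*102 + 2) + 1/(30561*235228)) = 393671/397602 - (232480/(-5*102 + 2) + 1/(30561*235228)) = 393671/397602 - (232480/(-510 + 2) + (1/30561)*(1/235228)) = 393671/397602 - (232480/(-508) + 1/7188802908) = 393671/397602 - (232480*(-1/508) + 1/7188802908) = 393671/397602 - (-58120/127 + 1/7188802908) = 393671/397602 - 1*(-417813225012833/912977969316) = 393671/397602 + 417813225012833/912977969316 = 27747131140285170917/60500311092663372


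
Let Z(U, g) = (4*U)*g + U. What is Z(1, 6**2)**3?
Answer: 3048625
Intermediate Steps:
Z(U, g) = U + 4*U*g (Z(U, g) = 4*U*g + U = U + 4*U*g)
Z(1, 6**2)**3 = (1*(1 + 4*6**2))**3 = (1*(1 + 4*36))**3 = (1*(1 + 144))**3 = (1*145)**3 = 145**3 = 3048625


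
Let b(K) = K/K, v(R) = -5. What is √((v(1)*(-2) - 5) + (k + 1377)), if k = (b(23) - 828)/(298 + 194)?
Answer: √83531391/246 ≈ 37.153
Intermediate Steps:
b(K) = 1
k = -827/492 (k = (1 - 828)/(298 + 194) = -827/492 ≈ -1.6809)
√((v(1)*(-2) - 5) + (k + 1377)) = √((-5*(-2) - 5) + (-827/492 + 1377)) = √((10 - 5) + 676657/492) = √(5 + 676657/492) = √(679117/492) = √83531391/246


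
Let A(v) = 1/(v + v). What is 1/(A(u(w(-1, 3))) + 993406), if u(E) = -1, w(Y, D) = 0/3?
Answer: 2/1986811 ≈ 1.0066e-6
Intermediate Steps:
w(Y, D) = 0 (w(Y, D) = 0*(1/3) = 0)
A(v) = 1/(2*v)
1/(A(u(w(-1, 3))) + 993406) = 1/((1/2)/(-1) + 993406) = 1/((1/2)*(-1) + 993406) = 1/(-1/2 + 993406) = 1/(1986811/2) = 2/1986811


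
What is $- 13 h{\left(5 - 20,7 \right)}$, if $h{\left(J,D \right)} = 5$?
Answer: $-65$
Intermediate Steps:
$- 13 h{\left(5 - 20,7 \right)} = \left(-13\right) 5 = -65$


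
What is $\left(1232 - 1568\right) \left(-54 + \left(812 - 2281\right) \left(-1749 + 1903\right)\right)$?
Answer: $76030080$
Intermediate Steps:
$\left(1232 - 1568\right) \left(-54 + \left(812 - 2281\right) \left(-1749 + 1903\right)\right) = - 336 \left(-54 - 226226\right) = \left(-336\right) \left(-226280\right) = 76030080$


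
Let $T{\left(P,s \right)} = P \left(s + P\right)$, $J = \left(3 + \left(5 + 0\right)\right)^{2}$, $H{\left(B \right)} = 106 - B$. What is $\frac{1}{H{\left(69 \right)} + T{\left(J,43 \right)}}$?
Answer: $\frac{1}{6885} \approx 0.00014524$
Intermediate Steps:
$J = 64$ ($J = \left(3 + 5\right)^{2} = 8^{2} = 64$)
$T{\left(P,s \right)} = P \left(P + s\right)$
$\frac{1}{H{\left(69 \right)} + T{\left(J,43 \right)}} = \frac{1}{\left(106 - 69\right) + 64 \left(64 + 43\right)} = \frac{1}{\left(106 - 69\right) + 64 \cdot 107} = \frac{1}{37 + 6848} = \frac{1}{6885}$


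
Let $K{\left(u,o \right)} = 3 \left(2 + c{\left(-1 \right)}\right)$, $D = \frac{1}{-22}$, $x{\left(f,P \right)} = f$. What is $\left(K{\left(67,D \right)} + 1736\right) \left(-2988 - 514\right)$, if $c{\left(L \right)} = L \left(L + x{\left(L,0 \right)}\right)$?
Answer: $-6121496$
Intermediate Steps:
$D = - \frac{1}{22} \approx -0.045455$
$c{\left(L \right)} = 2 L^{2}$ ($c{\left(L \right)} = L \left(L + L\right) = L 2 L = 2 L^{2}$)
$K{\left(u,o \right)} = 12$ ($K{\left(u,o \right)} = 3 \left(2 + 2 \left(-1\right)^{2}\right) = 3 \left(2 + 2 \cdot 1\right) = 3 \left(2 + 2\right) = 3 \cdot 4 = 12$)
$\left(K{\left(67,D \right)} + 1736\right) \left(-2988 - 514\right) = \left(12 + 1736\right) \left(-2988 - 514\right) = 1748 \left(-3502\right) = -6121496$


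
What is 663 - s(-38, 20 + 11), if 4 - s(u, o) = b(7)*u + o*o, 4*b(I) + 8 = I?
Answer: 3259/2 ≈ 1629.5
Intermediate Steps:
b(I) = -2 + I/4
s(u, o) = 4 - o² + u/4 (s(u, o) = 4 - ((-2 + (¼)*7)*u + o*o) = 4 - ((-2 + 7/4)*u + o²) = 4 - (-u/4 + o²) = 4 - (o² - u/4) = 4 + (-o² + u/4) = 4 - o² + u/4)
663 - s(-38, 20 + 11) = 663 - (4 - (20 + 11)² + (¼)*(-38)) = 663 - (4 - 1*31² - 19/2) = 663 - (4 - 1*961 - 19/2) = 663 - (4 - 961 - 19/2) = 663 - 1*(-1933/2) = 663 + 1933/2 = 3259/2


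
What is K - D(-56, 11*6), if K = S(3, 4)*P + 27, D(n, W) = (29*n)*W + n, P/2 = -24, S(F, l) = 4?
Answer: 107075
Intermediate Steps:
P = -48 (P = 2*(-24) = -48)
D(n, W) = n + 29*W*n (D(n, W) = 29*W*n + n = n + 29*W*n)
K = -165 (K = 4*(-48) + 27 = -192 + 27 = -165)
K - D(-56, 11*6) = -165 - (-56)*(1 + 29*(11*6)) = -165 - (-56)*(1 + 29*66) = -165 - (-56)*(1 + 1914) = -165 - (-56)*1915 = -165 - 1*(-107240) = -165 + 107240 = 107075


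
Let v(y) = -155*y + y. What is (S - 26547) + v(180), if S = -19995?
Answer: -74262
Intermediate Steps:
v(y) = -154*y
(S - 26547) + v(180) = (-19995 - 26547) - 154*180 = -46542 - 27720 = -74262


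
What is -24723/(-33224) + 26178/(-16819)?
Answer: -453921735/558794456 ≈ -0.81232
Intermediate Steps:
-24723/(-33224) + 26178/(-16819) = -24723*(-1/33224) + 26178*(-1/16819) = 24723/33224 - 26178/16819 = -453921735/558794456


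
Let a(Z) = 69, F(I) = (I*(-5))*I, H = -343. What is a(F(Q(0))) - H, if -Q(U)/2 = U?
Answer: 412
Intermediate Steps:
Q(U) = -2*U
F(I) = -5*I² (F(I) = (-5*I)*I = -5*I²)
a(F(Q(0))) - H = 69 - 1*(-343) = 69 + 343 = 412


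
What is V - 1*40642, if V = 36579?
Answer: -4063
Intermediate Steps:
V - 1*40642 = 36579 - 1*40642 = 36579 - 40642 = -4063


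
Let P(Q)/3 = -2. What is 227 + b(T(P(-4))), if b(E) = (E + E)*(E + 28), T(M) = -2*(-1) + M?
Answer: 35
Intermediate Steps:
P(Q) = -6 (P(Q) = 3*(-2) = -6)
T(M) = 2 + M
b(E) = 2*E*(28 + E) (b(E) = (2*E)*(28 + E) = 2*E*(28 + E))
227 + b(T(P(-4))) = 227 + 2*(2 - 6)*(28 + (2 - 6)) = 227 + 2*(-4)*(28 - 4) = 227 + 2*(-4)*24 = 227 - 192 = 35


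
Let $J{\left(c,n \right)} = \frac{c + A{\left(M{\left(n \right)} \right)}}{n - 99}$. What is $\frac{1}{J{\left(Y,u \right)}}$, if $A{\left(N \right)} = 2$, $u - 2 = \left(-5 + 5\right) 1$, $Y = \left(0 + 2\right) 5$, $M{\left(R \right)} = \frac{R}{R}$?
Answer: $- \frac{97}{12} \approx -8.0833$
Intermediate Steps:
$M{\left(R \right)} = 1$
$Y = 10$ ($Y = 2 \cdot 5 = 10$)
$u = 2$ ($u = 2 + \left(-5 + 5\right) 1 = 2 + 0 \cdot 1 = 2 + 0 = 2$)
$J{\left(c,n \right)} = \frac{2 + c}{-99 + n}$ ($J{\left(c,n \right)} = \frac{c + 2}{n - 99} = \frac{2 + c}{-99 + n}$)
$\frac{1}{J{\left(Y,u \right)}} = \frac{1}{\frac{1}{-99 + 2} \left(2 + 10\right)} = \frac{1}{\frac{1}{-97} \cdot 12} = \frac{1}{\left(- \frac{1}{97}\right) 12} = \frac{1}{- \frac{12}{97}} = - \frac{97}{12}$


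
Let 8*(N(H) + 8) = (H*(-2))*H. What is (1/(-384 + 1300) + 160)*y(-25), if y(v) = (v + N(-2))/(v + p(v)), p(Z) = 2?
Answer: 2491537/10534 ≈ 236.52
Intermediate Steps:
N(H) = -8 - H²/4 (N(H) = -8 + ((H*(-2))*H)/8 = -8 + ((-2*H)*H)/8 = -8 + (-2*H²)/8 = -8 - H²/4)
y(v) = (-9 + v)/(2 + v) (y(v) = (v + (-8 - ¼*(-2)²))/(v + 2) = (v + (-8 - ¼*4))/(2 + v) = (v + (-8 - 1))/(2 + v) = (v - 9)/(2 + v) = (-9 + v)/(2 + v))
(1/(-384 + 1300) + 160)*y(-25) = (1/(-384 + 1300) + 160)*((-9 - 25)/(2 - 25)) = (1/916 + 160)*(-34/(-23)) = (1/916 + 160)*(-1/23*(-34)) = (146561/916)*(34/23) = 2491537/10534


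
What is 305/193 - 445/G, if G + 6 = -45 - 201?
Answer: 162745/48636 ≈ 3.3462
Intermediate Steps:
G = -252 (G = -6 + (-45 - 201) = -6 - 246 = -252)
305/193 - 445/G = 305/193 - 445/(-252) = 305*(1/193) - 445*(-1/252) = 305/193 + 445/252 = 162745/48636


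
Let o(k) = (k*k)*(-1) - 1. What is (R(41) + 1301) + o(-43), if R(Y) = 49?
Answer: -500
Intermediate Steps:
o(k) = -1 - k**2 (o(k) = k**2*(-1) - 1 = -k**2 - 1 = -1 - k**2)
(R(41) + 1301) + o(-43) = (49 + 1301) + (-1 - 1*(-43)**2) = 1350 + (-1 - 1*1849) = 1350 + (-1 - 1849) = 1350 - 1850 = -500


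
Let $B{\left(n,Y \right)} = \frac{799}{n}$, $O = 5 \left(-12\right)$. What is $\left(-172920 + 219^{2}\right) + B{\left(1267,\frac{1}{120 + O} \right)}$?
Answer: $- \frac{158322254}{1267} \approx -1.2496 \cdot 10^{5}$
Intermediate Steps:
$O = -60$
$\left(-172920 + 219^{2}\right) + B{\left(1267,\frac{1}{120 + O} \right)} = \left(-172920 + 219^{2}\right) + \frac{799}{1267} = \left(-172920 + 47961\right) + 799 \cdot \frac{1}{1267} = -124959 + \frac{799}{1267} = - \frac{158322254}{1267}$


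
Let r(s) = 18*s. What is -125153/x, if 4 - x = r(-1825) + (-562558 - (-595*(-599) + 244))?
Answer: -125153/952061 ≈ -0.13145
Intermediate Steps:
x = 952061 (x = 4 - (18*(-1825) + (-562558 - (-595*(-599) + 244))) = 4 - (-32850 + (-562558 - (356405 + 244))) = 4 - (-32850 + (-562558 - 1*356649)) = 4 - (-32850 + (-562558 - 356649)) = 4 - (-32850 - 919207) = 4 - 1*(-952057) = 4 + 952057 = 952061)
-125153/x = -125153/952061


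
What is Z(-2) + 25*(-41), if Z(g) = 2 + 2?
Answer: -1021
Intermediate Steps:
Z(g) = 4
Z(-2) + 25*(-41) = 4 + 25*(-41) = 4 - 1025 = -1021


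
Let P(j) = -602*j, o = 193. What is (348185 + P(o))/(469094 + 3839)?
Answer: 231999/472933 ≈ 0.49055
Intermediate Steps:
(348185 + P(o))/(469094 + 3839) = (348185 - 602*193)/(469094 + 3839) = (348185 - 116186)/472933 = 231999*(1/472933) = 231999/472933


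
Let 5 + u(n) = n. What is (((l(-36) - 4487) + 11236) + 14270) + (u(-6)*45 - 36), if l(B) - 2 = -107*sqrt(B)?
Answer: 20490 - 642*I ≈ 20490.0 - 642.0*I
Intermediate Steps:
u(n) = -5 + n
l(B) = 2 - 107*sqrt(B)
(((l(-36) - 4487) + 11236) + 14270) + (u(-6)*45 - 36) = ((((2 - 642*I) - 4487) + 11236) + 14270) + ((-5 - 6)*45 - 36) = ((((2 - 642*I) - 4487) + 11236) + 14270) + (-11*45 - 36) = ((((2 - 642*I) - 4487) + 11236) + 14270) + (-495 - 36) = (((-4485 - 642*I) + 11236) + 14270) - 531 = ((6751 - 642*I) + 14270) - 531 = (21021 - 642*I) - 531 = 20490 - 642*I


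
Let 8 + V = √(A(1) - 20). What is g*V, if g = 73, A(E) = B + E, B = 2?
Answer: -584 + 73*I*√17 ≈ -584.0 + 300.99*I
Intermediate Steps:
A(E) = 2 + E
V = -8 + I*√17 (V = -8 + √((2 + 1) - 20) = -8 + √(3 - 20) = -8 + √(-17) = -8 + I*√17 ≈ -8.0 + 4.1231*I)
g*V = 73*(-8 + I*√17) = -584 + 73*I*√17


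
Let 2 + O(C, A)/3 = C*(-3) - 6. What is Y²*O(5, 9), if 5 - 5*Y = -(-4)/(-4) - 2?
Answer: -4416/25 ≈ -176.64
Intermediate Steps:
Y = 8/5 (Y = 1 - (-(-4)/(-4) - 2)/5 = 1 - (-(-4)*(-1)/4 - 2)/5 = 1 - (-4*¼ - 2)/5 = 1 - (-1 - 2)/5 = 1 - ⅕*(-3) = 1 + ⅗ = 8/5 ≈ 1.6000)
O(C, A) = -24 - 9*C (O(C, A) = -6 + 3*(C*(-3) - 6) = -6 + 3*(-3*C - 6) = -6 + 3*(-6 - 3*C) = -6 + (-18 - 9*C) = -24 - 9*C)
Y²*O(5, 9) = (8/5)²*(-24 - 9*5) = 64*(-24 - 45)/25 = (64/25)*(-69) = -4416/25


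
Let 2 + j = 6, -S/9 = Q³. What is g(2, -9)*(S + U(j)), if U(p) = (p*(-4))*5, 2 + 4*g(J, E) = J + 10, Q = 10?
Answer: -22700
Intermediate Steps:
S = -9000 (S = -9*10³ = -9*1000 = -9000)
g(J, E) = 2 + J/4 (g(J, E) = -½ + (J + 10)/4 = -½ + (10 + J)/4 = -½ + (5/2 + J/4) = 2 + J/4)
j = 4 (j = -2 + 6 = 4)
U(p) = -20*p (U(p) = -4*p*5 = -20*p)
g(2, -9)*(S + U(j)) = (2 + (¼)*2)*(-9000 - 20*4) = (2 + ½)*(-9000 - 80) = (5/2)*(-9080) = -22700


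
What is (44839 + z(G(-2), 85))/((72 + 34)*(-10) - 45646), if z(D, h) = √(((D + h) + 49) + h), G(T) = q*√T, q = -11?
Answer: -44839/46706 - √(219 - 11*I*√2)/46706 ≈ -0.96034 + 1.1246e-5*I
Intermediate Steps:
G(T) = -11*√T
z(D, h) = √(49 + D + 2*h) (z(D, h) = √((49 + D + h) + h) = √(49 + D + 2*h))
(44839 + z(G(-2), 85))/((72 + 34)*(-10) - 45646) = (44839 + √(49 - 11*I*√2 + 2*85))/((72 + 34)*(-10) - 45646) = (44839 + √(49 - 11*I*√2 + 170))/(106*(-10) - 45646) = (44839 + √(49 - 11*I*√2 + 170))/(-1060 - 45646) = (44839 + √(219 - 11*I*√2))/(-46706) = (44839 + √(219 - 11*I*√2))*(-1/46706) = -44839/46706 - √(219 - 11*I*√2)/46706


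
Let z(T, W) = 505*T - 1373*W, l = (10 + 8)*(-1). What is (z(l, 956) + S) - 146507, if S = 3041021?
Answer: 1572836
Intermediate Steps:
l = -18 (l = 18*(-1) = -18)
z(T, W) = -1373*W + 505*T
(z(l, 956) + S) - 146507 = ((-1373*956 + 505*(-18)) + 3041021) - 146507 = ((-1312588 - 9090) + 3041021) - 146507 = (-1321678 + 3041021) - 146507 = 1719343 - 146507 = 1572836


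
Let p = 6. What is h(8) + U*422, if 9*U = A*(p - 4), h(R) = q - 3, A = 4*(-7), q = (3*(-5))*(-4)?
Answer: -23119/9 ≈ -2568.8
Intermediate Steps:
q = 60 (q = -15*(-4) = 60)
A = -28
h(R) = 57 (h(R) = 60 - 3 = 57)
U = -56/9 (U = (-28*(6 - 4))/9 = (-28*2)/9 = (1/9)*(-56) = -56/9 ≈ -6.2222)
h(8) + U*422 = 57 - 56/9*422 = 57 - 23632/9 = -23119/9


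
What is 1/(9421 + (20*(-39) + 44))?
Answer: 1/8685 ≈ 0.00011514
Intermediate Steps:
1/(9421 + (20*(-39) + 44)) = 1/(9421 + (-780 + 44)) = 1/(9421 - 736) = 1/8685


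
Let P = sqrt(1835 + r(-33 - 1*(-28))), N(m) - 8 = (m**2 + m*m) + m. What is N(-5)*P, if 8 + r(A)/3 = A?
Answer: 106*sqrt(449) ≈ 2246.1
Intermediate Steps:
r(A) = -24 + 3*A
N(m) = 8 + m + 2*m**2 (N(m) = 8 + ((m**2 + m*m) + m) = 8 + ((m**2 + m**2) + m) = 8 + (2*m**2 + m) = 8 + (m + 2*m**2) = 8 + m + 2*m**2)
P = 2*sqrt(449) (P = sqrt(1835 + (-24 + 3*(-33 - 1*(-28)))) = sqrt(1835 + (-24 + 3*(-33 + 28))) = sqrt(1835 + (-24 + 3*(-5))) = sqrt(1835 + (-24 - 15)) = sqrt(1835 - 39) = sqrt(1796) = 2*sqrt(449) ≈ 42.379)
N(-5)*P = (8 - 5 + 2*(-5)**2)*(2*sqrt(449)) = (8 - 5 + 2*25)*(2*sqrt(449)) = (8 - 5 + 50)*(2*sqrt(449)) = 53*(2*sqrt(449)) = 106*sqrt(449)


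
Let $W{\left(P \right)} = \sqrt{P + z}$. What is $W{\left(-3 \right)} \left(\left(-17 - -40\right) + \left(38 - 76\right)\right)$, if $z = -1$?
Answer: $- 30 i \approx - 30.0 i$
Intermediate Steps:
$W{\left(P \right)} = \sqrt{-1 + P}$ ($W{\left(P \right)} = \sqrt{P - 1} = \sqrt{-1 + P}$)
$W{\left(-3 \right)} \left(\left(-17 - -40\right) + \left(38 - 76\right)\right) = \sqrt{-1 - 3} \left(\left(-17 - -40\right) + \left(38 - 76\right)\right) = \sqrt{-4} \left(\left(-17 + 40\right) + \left(38 - 76\right)\right) = 2 i \left(23 - 38\right) = 2 i \left(-15\right) = - 30 i$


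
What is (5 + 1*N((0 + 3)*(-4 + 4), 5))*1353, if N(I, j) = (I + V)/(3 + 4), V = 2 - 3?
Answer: 46002/7 ≈ 6571.7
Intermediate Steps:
V = -1
N(I, j) = -⅐ + I/7 (N(I, j) = (I - 1)/(3 + 4) = (-1 + I)/7 = (-1 + I)*(⅐) = -⅐ + I/7)
(5 + 1*N((0 + 3)*(-4 + 4), 5))*1353 = (5 + 1*(-⅐ + ((0 + 3)*(-4 + 4))/7))*1353 = (5 + 1*(-⅐ + (3*0)/7))*1353 = (5 + 1*(-⅐ + (⅐)*0))*1353 = (5 + 1*(-⅐ + 0))*1353 = (5 + 1*(-⅐))*1353 = (5 - ⅐)*1353 = (34/7)*1353 = 46002/7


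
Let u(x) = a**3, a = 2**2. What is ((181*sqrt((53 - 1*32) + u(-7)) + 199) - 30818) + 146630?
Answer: 116011 + 181*sqrt(85) ≈ 1.1768e+5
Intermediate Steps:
a = 4
u(x) = 64 (u(x) = 4**3 = 64)
((181*sqrt((53 - 1*32) + u(-7)) + 199) - 30818) + 146630 = ((181*sqrt((53 - 1*32) + 64) + 199) - 30818) + 146630 = ((181*sqrt((53 - 32) + 64) + 199) - 30818) + 146630 = ((181*sqrt(21 + 64) + 199) - 30818) + 146630 = ((181*sqrt(85) + 199) - 30818) + 146630 = ((199 + 181*sqrt(85)) - 30818) + 146630 = (-30619 + 181*sqrt(85)) + 146630 = 116011 + 181*sqrt(85)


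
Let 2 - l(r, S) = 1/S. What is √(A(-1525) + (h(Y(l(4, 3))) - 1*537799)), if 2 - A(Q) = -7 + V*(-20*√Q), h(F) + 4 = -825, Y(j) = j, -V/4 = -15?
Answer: √(-538619 + 6000*I*√61) ≈ 31.896 + 734.6*I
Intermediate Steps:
l(r, S) = 2 - 1/S
V = 60 (V = -4*(-15) = 60)
h(F) = -829 (h(F) = -4 - 825 = -829)
A(Q) = 9 + 1200*√Q (A(Q) = 2 - (-7 + 60*(-20*√Q)) = 2 - (-7 - 1200*√Q) = 2 + (7 + 1200*√Q) = 9 + 1200*√Q)
√(A(-1525) + (h(Y(l(4, 3))) - 1*537799)) = √((9 + 1200*√(-1525)) + (-829 - 1*537799)) = √((9 + 1200*(5*I*√61)) + (-829 - 537799)) = √((9 + 6000*I*√61) - 538628) = √(-538619 + 6000*I*√61)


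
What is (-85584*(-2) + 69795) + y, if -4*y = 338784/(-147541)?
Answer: 35552006679/147541 ≈ 2.4096e+5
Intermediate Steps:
y = 84696/147541 (y = -84696/(-147541) = -84696*(-1)/147541 = -1/4*(-338784/147541) = 84696/147541 ≈ 0.57405)
(-85584*(-2) + 69795) + y = (-85584*(-2) + 69795) + 84696/147541 = (171168 + 69795) + 84696/147541 = 240963 + 84696/147541 = 35552006679/147541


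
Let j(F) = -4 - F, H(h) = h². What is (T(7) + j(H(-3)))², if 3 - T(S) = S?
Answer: 289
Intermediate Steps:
T(S) = 3 - S
(T(7) + j(H(-3)))² = ((3 - 1*7) + (-4 - 1*(-3)²))² = ((3 - 7) + (-4 - 1*9))² = (-4 + (-4 - 9))² = (-4 - 13)² = (-17)² = 289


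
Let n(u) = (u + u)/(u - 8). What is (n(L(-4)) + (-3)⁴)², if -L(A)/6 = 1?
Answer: 328329/49 ≈ 6700.6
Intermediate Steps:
L(A) = -6 (L(A) = -6*1 = -6)
n(u) = 2*u/(-8 + u) (n(u) = (2*u)/(-8 + u) = 2*u/(-8 + u))
(n(L(-4)) + (-3)⁴)² = (2*(-6)/(-8 - 6) + (-3)⁴)² = (2*(-6)/(-14) + 81)² = (2*(-6)*(-1/14) + 81)² = (6/7 + 81)² = (573/7)² = 328329/49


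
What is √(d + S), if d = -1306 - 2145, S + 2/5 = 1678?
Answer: I*√44335/5 ≈ 42.112*I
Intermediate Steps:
S = 8388/5 (S = -⅖ + 1678 = 8388/5 ≈ 1677.6)
d = -3451
√(d + S) = √(-3451 + 8388/5) = √(-8867/5) = I*√44335/5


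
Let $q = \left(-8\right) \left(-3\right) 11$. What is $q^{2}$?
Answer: $69696$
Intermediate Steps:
$q = 264$ ($q = 24 \cdot 11 = 264$)
$q^{2} = 264^{2} = 69696$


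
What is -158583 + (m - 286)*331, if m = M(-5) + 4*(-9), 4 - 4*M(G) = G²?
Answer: -1067611/4 ≈ -2.6690e+5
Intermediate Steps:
M(G) = 1 - G²/4
m = -165/4 (m = (1 - ¼*(-5)²) + 4*(-9) = (1 - ¼*25) - 36 = (1 - 25/4) - 36 = -21/4 - 36 = -165/4 ≈ -41.250)
-158583 + (m - 286)*331 = -158583 + (-165/4 - 286)*331 = -158583 - 1309/4*331 = -158583 - 433279/4 = -1067611/4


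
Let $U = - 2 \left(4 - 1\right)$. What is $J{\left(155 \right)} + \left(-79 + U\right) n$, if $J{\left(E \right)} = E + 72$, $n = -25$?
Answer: $2352$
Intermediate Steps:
$U = -6$ ($U = \left(-2\right) 3 = -6$)
$J{\left(E \right)} = 72 + E$
$J{\left(155 \right)} + \left(-79 + U\right) n = \left(72 + 155\right) + \left(-79 - 6\right) \left(-25\right) = 227 - -2125 = 227 + 2125 = 2352$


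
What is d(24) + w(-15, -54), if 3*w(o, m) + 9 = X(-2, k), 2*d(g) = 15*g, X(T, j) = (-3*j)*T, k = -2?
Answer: 173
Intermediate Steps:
X(T, j) = -3*T*j
d(g) = 15*g/2 (d(g) = (15*g)/2 = 15*g/2)
w(o, m) = -7 (w(o, m) = -3 + (-3*(-2)*(-2))/3 = -3 + (1/3)*(-12) = -3 - 4 = -7)
d(24) + w(-15, -54) = (15/2)*24 - 7 = 180 - 7 = 173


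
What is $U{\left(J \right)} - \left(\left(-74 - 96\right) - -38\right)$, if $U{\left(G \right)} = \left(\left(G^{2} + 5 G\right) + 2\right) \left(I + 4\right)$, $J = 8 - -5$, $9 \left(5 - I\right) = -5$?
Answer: $\frac{21484}{9} \approx 2387.1$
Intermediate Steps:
$I = \frac{50}{9}$ ($I = 5 - - \frac{5}{9} = 5 + \frac{5}{9} = \frac{50}{9} \approx 5.5556$)
$J = 13$ ($J = 8 + 5 = 13$)
$U{\left(G \right)} = \frac{172}{9} + \frac{86 G^{2}}{9} + \frac{430 G}{9}$ ($U{\left(G \right)} = \left(\left(G^{2} + 5 G\right) + 2\right) \left(\frac{50}{9} + 4\right) = \left(2 + G^{2} + 5 G\right) \frac{86}{9} = \frac{172}{9} + \frac{86 G^{2}}{9} + \frac{430 G}{9}$)
$U{\left(J \right)} - \left(\left(-74 - 96\right) - -38\right) = \left(\frac{172}{9} + \frac{86 \cdot 13^{2}}{9} + \frac{430}{9} \cdot 13\right) - \left(\left(-74 - 96\right) - -38\right) = \left(\frac{172}{9} + \frac{86}{9} \cdot 169 + \frac{5590}{9}\right) - \left(-170 + 38\right) = \left(\frac{172}{9} + \frac{14534}{9} + \frac{5590}{9}\right) - -132 = \frac{20296}{9} + 132 = \frac{21484}{9}$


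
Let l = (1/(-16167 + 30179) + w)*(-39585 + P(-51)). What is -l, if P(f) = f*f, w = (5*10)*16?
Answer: 103643970846/3503 ≈ 2.9587e+7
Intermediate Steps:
w = 800 (w = 50*16 = 800)
P(f) = f²
l = -103643970846/3503 (l = (1/(-16167 + 30179) + 800)*(-39585 + (-51)²) = (1/14012 + 800)*(-39585 + 2601) = (1/14012 + 800)*(-36984) = (11209601/14012)*(-36984) = -103643970846/3503 ≈ -2.9587e+7)
-l = -1*(-103643970846/3503) = 103643970846/3503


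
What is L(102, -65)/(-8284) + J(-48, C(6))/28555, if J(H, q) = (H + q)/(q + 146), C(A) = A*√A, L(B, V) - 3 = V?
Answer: 4661975923/623899622750 + 291*√6/150627625 ≈ 0.0074771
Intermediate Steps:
L(B, V) = 3 + V
C(A) = A^(3/2)
J(H, q) = (H + q)/(146 + q)
L(102, -65)/(-8284) + J(-48, C(6))/28555 = (3 - 65)/(-8284) + ((-48 + 6^(3/2))/(146 + 6^(3/2)))/28555 = -62*(-1/8284) + ((-48 + 6*√6)/(146 + 6*√6))*(1/28555) = 31/4142 + (-48 + 6*√6)/(28555*(146 + 6*√6))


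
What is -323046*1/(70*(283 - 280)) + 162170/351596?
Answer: -193108207/125570 ≈ -1537.9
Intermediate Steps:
-323046*1/(70*(283 - 280)) + 162170/351596 = -323046/(70*3) + 162170*(1/351596) = -323046/210 + 81085/175798 = -323046*1/210 + 81085/175798 = -53841/35 + 81085/175798 = -193108207/125570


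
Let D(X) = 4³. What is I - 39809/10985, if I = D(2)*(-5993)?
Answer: -4213358529/10985 ≈ -3.8356e+5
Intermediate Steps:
D(X) = 64
I = -383552 (I = 64*(-5993) = -383552)
I - 39809/10985 = -383552 - 39809/10985 = -4213358529/10985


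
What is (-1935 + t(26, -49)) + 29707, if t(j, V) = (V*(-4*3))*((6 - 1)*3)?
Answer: 36592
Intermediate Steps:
t(j, V) = -180*V (t(j, V) = (V*(-12))*(5*3) = -12*V*15 = -180*V)
(-1935 + t(26, -49)) + 29707 = (-1935 - 180*(-49)) + 29707 = (-1935 + 8820) + 29707 = 6885 + 29707 = 36592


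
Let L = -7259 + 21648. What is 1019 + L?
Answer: 15408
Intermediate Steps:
L = 14389
1019 + L = 1019 + 14389 = 15408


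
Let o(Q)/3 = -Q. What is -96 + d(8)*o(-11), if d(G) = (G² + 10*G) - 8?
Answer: 4392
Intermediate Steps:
o(Q) = -3*Q (o(Q) = 3*(-Q) = -3*Q)
d(G) = -8 + G² + 10*G
-96 + d(8)*o(-11) = -96 + (-8 + 8² + 10*8)*(-3*(-11)) = -96 + (-8 + 64 + 80)*33 = -96 + 136*33 = -96 + 4488 = 4392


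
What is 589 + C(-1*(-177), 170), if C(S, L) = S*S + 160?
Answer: 32078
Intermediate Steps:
C(S, L) = 160 + S² (C(S, L) = S² + 160 = 160 + S²)
589 + C(-1*(-177), 170) = 589 + (160 + (-1*(-177))²) = 589 + (160 + 177²) = 589 + (160 + 31329) = 589 + 31489 = 32078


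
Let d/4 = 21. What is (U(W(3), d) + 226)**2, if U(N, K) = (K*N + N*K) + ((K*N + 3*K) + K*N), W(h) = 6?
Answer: 6220036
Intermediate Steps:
d = 84 (d = 4*21 = 84)
U(N, K) = 3*K + 4*K*N (U(N, K) = (K*N + K*N) + ((3*K + K*N) + K*N) = 2*K*N + (3*K + 2*K*N) = 3*K + 4*K*N)
(U(W(3), d) + 226)**2 = (84*(3 + 4*6) + 226)**2 = (84*(3 + 24) + 226)**2 = (84*27 + 226)**2 = (2268 + 226)**2 = 2494**2 = 6220036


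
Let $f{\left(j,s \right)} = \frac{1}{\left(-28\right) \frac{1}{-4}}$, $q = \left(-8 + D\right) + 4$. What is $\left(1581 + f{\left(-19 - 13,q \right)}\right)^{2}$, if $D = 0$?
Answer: $\frac{122500624}{49} \approx 2.5 \cdot 10^{6}$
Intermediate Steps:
$q = -4$ ($q = \left(-8 + 0\right) + 4 = -8 + 4 = -4$)
$f{\left(j,s \right)} = \frac{1}{7}$ ($f{\left(j,s \right)} = \frac{1}{\left(-28\right) \left(- \frac{1}{4}\right)} = \frac{1}{7}$)
$\left(1581 + f{\left(-19 - 13,q \right)}\right)^{2} = \left(1581 + \frac{1}{7}\right)^{2} = \left(\frac{11068}{7}\right)^{2} = \frac{122500624}{49}$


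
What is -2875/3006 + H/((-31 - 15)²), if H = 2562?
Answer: 202234/795087 ≈ 0.25435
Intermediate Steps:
-2875/3006 + H/((-31 - 15)²) = -2875/3006 + 2562/((-31 - 15)²) = -2875*1/3006 + 2562/((-46)²) = -2875/3006 + 2562/2116 = -2875/3006 + 2562*(1/2116) = -2875/3006 + 1281/1058 = 202234/795087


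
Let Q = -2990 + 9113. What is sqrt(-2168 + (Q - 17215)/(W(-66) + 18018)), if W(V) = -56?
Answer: I*sqrt(174917135274)/8981 ≈ 46.568*I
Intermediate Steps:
Q = 6123
sqrt(-2168 + (Q - 17215)/(W(-66) + 18018)) = sqrt(-2168 + (6123 - 17215)/(-56 + 18018)) = sqrt(-2168 - 11092/17962) = sqrt(-2168 - 11092*1/17962) = sqrt(-2168 - 5546/8981) = sqrt(-19476354/8981) = I*sqrt(174917135274)/8981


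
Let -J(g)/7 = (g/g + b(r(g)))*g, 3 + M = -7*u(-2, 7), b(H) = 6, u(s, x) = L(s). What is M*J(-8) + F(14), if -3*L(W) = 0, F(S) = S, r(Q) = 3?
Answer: -1162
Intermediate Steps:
L(W) = 0 (L(W) = -1/3*0 = 0)
u(s, x) = 0
M = -3 (M = -3 - 7*0 = -3 + 0 = -3)
J(g) = -49*g (J(g) = -7*(g/g + 6)*g = -7*(1 + 6)*g = -49*g)
M*J(-8) + F(14) = -(-147)*(-8) + 14 = -3*392 + 14 = -1176 + 14 = -1162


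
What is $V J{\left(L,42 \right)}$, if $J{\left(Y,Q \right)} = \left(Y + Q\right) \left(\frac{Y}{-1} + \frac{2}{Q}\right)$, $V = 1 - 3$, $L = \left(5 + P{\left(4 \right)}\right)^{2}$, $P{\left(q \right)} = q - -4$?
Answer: $\frac{1497256}{21} \approx 71298.0$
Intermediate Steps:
$P{\left(q \right)} = 4 + q$ ($P{\left(q \right)} = q + 4 = 4 + q$)
$L = 169$ ($L = \left(5 + \left(4 + 4\right)\right)^{2} = \left(5 + 8\right)^{2} = 13^{2} = 169$)
$V = -2$ ($V = 1 - 3 = -2$)
$J{\left(Y,Q \right)} = \left(Q + Y\right) \left(- Y + \frac{2}{Q}\right)$ ($J{\left(Y,Q \right)} = \left(Q + Y\right) \left(Y \left(-1\right) + \frac{2}{Q}\right) = \left(Q + Y\right) \left(- Y + \frac{2}{Q}\right)$)
$V J{\left(L,42 \right)} = - 2 \left(2 - 169^{2} - 42 \cdot 169 + 2 \cdot 169 \cdot \frac{1}{42}\right) = - 2 \left(2 - 28561 - 7098 + 2 \cdot 169 \cdot \frac{1}{42}\right) = - 2 \left(2 - 28561 - 7098 + \frac{169}{21}\right) = \left(-2\right) \left(- \frac{748628}{21}\right) = \frac{1497256}{21}$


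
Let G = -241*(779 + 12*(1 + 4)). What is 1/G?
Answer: -1/202199 ≈ -4.9456e-6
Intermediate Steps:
G = -202199 (G = -241*(779 + 12*5) = -241*(779 + 60) = -241*839 = -202199)
1/G = 1/(-202199) = -1/202199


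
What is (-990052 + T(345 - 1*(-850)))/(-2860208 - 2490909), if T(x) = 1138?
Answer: 988914/5351117 ≈ 0.18481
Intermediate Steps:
(-990052 + T(345 - 1*(-850)))/(-2860208 - 2490909) = (-990052 + 1138)/(-2860208 - 2490909) = -988914/(-5351117) = -988914*(-1/5351117) = 988914/5351117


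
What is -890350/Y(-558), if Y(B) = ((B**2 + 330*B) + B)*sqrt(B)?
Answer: 445175*I*sqrt(62)/11779938 ≈ 0.29757*I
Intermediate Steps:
Y(B) = sqrt(B)*(B**2 + 331*B) (Y(B) = (B**2 + 331*B)*sqrt(B) = sqrt(B)*(B**2 + 331*B))
-890350/Y(-558) = -890350*I*sqrt(62)/(103788*(331 - 558)) = -890350*(-I*sqrt(62)/23559876) = -(-445175)*I*sqrt(62)/11779938 = 445175*I*sqrt(62)/11779938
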